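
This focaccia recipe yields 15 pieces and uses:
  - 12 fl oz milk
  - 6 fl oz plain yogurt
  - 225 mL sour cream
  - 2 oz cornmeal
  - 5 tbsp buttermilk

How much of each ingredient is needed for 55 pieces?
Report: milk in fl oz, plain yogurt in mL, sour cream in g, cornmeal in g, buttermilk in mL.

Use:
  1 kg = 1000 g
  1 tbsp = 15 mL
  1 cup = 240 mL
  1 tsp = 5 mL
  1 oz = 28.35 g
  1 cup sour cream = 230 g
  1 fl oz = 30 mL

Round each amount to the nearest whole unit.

Scaling factor: 55/15 = 11/3.
milk: 12 fl oz × 11/3 = 44 fl oz
plain yogurt: 6 fl oz × 11/3 × 30 mL/fl oz = 660 mL
sour cream: 225 mL × 11/3 ÷ 240 mL/cup × 230 g/cup ≈ 791 g
cornmeal: 2 oz × 11/3 × 28.35 g/oz ≈ 208 g
buttermilk: 5 tbsp × 11/3 × 15 mL/tbsp = 275 mL

milk: 44 fl oz; plain yogurt: 660 mL; sour cream: 791 g; cornmeal: 208 g; buttermilk: 275 mL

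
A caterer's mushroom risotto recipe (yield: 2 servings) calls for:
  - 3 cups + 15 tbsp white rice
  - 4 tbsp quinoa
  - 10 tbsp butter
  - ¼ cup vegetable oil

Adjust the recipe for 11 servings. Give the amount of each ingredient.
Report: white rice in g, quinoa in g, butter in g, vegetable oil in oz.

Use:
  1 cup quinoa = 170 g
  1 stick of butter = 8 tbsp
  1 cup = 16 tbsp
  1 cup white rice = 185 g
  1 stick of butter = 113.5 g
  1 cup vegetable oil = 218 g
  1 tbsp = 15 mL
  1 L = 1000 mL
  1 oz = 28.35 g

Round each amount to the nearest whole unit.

Scaling factor: 11/2 = 5.5.
white rice: (3 cup + 15 tbsp = 3.9375 cup) × 11/2 × 185 g/cup ≈ 4006 g
quinoa: 4 tbsp × 11/2 ÷ 16 tbsp/cup × 170 g/cup ≈ 234 g
butter: 10 tbsp × 11/2 ÷ 8 tbsp/stick × 113.5 g/stick ≈ 780 g
vegetable oil: 0.25 cup × 11/2 × 218 g/cup ÷ 28.35 g/oz ≈ 11 oz

white rice: 4006 g; quinoa: 234 g; butter: 780 g; vegetable oil: 11 oz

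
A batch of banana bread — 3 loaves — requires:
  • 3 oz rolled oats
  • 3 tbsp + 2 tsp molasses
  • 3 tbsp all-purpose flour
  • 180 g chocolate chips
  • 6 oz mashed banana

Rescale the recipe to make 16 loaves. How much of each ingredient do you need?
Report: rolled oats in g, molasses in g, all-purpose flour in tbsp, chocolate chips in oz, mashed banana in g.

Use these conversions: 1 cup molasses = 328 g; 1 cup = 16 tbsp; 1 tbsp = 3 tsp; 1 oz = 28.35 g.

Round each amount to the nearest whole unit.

Scaling factor: 16/3.
rolled oats: 3 oz × 16/3 × 28.35 g/oz ≈ 454 g
molasses: (3 tbsp + 2 tsp = 11/3 tbsp) × 16/3 ÷ 16 tbsp/cup × 328 g/cup ≈ 401 g
all-purpose flour: 3 tbsp × 16/3 = 16 tbsp
chocolate chips: 180 g × 16/3 ÷ 28.35 g/oz ≈ 34 oz
mashed banana: 6 oz × 16/3 × 28.35 g/oz ≈ 907 g

rolled oats: 454 g; molasses: 401 g; all-purpose flour: 16 tbsp; chocolate chips: 34 oz; mashed banana: 907 g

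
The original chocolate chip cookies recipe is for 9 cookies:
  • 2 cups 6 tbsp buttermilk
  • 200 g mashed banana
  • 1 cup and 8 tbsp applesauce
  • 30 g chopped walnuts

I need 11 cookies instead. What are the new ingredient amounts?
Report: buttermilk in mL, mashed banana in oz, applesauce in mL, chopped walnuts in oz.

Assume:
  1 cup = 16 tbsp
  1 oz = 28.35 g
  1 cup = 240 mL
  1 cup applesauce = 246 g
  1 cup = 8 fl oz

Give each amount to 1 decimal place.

Scaling factor: 11/9.
buttermilk: (2 cup + 6 tbsp = 2.375 cup) × 11/9 × 240 mL/cup ≈ 696.7 mL
mashed banana: 200 g × 11/9 ÷ 28.35 g/oz ≈ 8.6 oz
applesauce: (1 cup + 8 tbsp = 1.5 cup) × 11/9 × 240 mL/cup = 440.0 mL
chopped walnuts: 30 g × 11/9 ÷ 28.35 g/oz ≈ 1.3 oz

buttermilk: 696.7 mL; mashed banana: 8.6 oz; applesauce: 440.0 mL; chopped walnuts: 1.3 oz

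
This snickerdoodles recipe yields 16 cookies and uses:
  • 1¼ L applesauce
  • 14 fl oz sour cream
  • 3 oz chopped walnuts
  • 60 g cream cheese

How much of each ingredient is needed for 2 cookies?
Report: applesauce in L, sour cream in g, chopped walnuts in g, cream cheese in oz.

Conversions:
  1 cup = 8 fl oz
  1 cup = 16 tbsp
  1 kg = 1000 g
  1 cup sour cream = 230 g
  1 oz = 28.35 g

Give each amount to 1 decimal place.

Scaling factor: 2/16 = 1/8 = 0.125.
applesauce: 1.25 L × 1/8 ≈ 0.2 L
sour cream: 14 fl oz × 1/8 ÷ 8 fl oz/cup × 230 g/cup ≈ 50.3 g
chopped walnuts: 3 oz × 1/8 × 28.35 g/oz ≈ 10.6 g
cream cheese: 60 g × 1/8 ÷ 28.35 g/oz ≈ 0.3 oz

applesauce: 0.2 L; sour cream: 50.3 g; chopped walnuts: 10.6 g; cream cheese: 0.3 oz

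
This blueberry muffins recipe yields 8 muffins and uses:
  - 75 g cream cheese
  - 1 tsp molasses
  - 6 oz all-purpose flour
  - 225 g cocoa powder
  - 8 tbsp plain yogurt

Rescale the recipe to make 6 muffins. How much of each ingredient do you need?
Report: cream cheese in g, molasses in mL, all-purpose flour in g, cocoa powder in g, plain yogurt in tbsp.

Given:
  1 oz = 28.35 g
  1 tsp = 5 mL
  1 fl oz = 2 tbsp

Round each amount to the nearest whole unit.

cream cheese: 56 g; molasses: 4 mL; all-purpose flour: 128 g; cocoa powder: 169 g; plain yogurt: 6 tbsp

Scaling factor: 6/8 = 3/4 = 0.75.
cream cheese: 75 g × 3/4 ≈ 56 g
molasses: 1 tsp × 3/4 × 5 mL/tsp ≈ 4 mL
all-purpose flour: 6 oz × 3/4 × 28.35 g/oz ≈ 128 g
cocoa powder: 225 g × 3/4 ≈ 169 g
plain yogurt: 8 tbsp × 3/4 = 6 tbsp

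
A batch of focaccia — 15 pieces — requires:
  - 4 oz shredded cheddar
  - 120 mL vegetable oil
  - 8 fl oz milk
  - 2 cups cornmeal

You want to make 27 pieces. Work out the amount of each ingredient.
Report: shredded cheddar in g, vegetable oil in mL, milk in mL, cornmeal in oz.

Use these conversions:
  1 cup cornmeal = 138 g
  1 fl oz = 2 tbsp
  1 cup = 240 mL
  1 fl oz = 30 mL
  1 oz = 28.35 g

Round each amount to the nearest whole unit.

Scaling factor: 27/15 = 9/5 = 1.8.
shredded cheddar: 4 oz × 9/5 × 28.35 g/oz ≈ 204 g
vegetable oil: 120 mL × 9/5 = 216 mL
milk: 8 fl oz × 9/5 × 30 mL/fl oz = 432 mL
cornmeal: 2 cup × 9/5 × 138 g/cup ÷ 28.35 g/oz ≈ 18 oz

shredded cheddar: 204 g; vegetable oil: 216 mL; milk: 432 mL; cornmeal: 18 oz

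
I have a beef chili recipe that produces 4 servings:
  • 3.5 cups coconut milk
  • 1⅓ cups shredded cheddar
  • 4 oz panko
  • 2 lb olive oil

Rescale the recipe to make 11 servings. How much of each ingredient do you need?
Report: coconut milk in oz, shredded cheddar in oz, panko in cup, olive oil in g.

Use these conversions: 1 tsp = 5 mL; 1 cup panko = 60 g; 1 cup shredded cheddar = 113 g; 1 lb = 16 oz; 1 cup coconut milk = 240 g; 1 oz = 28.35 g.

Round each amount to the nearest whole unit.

coconut milk: 81 oz; shredded cheddar: 15 oz; panko: 5 cup; olive oil: 2495 g

Scaling factor: 11/4 = 2.75.
coconut milk: 3.5 cup × 11/4 × 240 g/cup ÷ 28.35 g/oz ≈ 81 oz
shredded cheddar: 4/3 cup × 11/4 × 113 g/cup ÷ 28.35 g/oz ≈ 15 oz
panko: 4 oz × 11/4 × 28.35 g/oz ÷ 60 g/cup ≈ 5 cup
olive oil: 2 lb × 11/4 × 16 oz/lb × 28.35 g/oz ≈ 2495 g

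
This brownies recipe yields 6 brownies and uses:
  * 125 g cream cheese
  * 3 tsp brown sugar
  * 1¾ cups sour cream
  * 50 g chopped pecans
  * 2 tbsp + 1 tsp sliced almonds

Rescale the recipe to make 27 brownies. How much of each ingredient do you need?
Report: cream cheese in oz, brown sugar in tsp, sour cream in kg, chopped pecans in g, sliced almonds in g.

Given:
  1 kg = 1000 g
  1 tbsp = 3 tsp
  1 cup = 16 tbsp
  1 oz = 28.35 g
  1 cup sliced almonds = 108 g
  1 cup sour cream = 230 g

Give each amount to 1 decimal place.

cream cheese: 19.8 oz; brown sugar: 13.5 tsp; sour cream: 1.8 kg; chopped pecans: 225.0 g; sliced almonds: 70.9 g

Scaling factor: 27/6 = 9/2 = 4.5.
cream cheese: 125 g × 9/2 ÷ 28.35 g/oz ≈ 19.8 oz
brown sugar: 3 tsp × 9/2 = 13.5 tsp
sour cream: 1.75 cup × 9/2 × 230 g/cup ÷ 1000 g/kg ≈ 1.8 kg
chopped pecans: 50 g × 9/2 = 225.0 g
sliced almonds: (2 tbsp + 1 tsp = 7/3 tbsp) × 9/2 ÷ 16 tbsp/cup × 108 g/cup ≈ 70.9 g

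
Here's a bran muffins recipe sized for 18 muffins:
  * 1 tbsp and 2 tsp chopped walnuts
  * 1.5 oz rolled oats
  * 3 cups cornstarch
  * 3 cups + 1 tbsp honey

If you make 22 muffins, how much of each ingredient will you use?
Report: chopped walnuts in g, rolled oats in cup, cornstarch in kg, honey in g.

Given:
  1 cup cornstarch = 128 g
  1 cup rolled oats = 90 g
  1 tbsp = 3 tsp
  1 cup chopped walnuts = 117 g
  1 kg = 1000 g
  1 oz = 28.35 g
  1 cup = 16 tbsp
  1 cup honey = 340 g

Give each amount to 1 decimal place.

Scaling factor: 22/18 = 11/9.
chopped walnuts: (1 tbsp + 2 tsp = 5/3 tbsp) × 11/9 ÷ 16 tbsp/cup × 117 g/cup ≈ 14.9 g
rolled oats: 1.5 oz × 11/9 × 28.35 g/oz ÷ 90 g/cup ≈ 0.6 cup
cornstarch: 3 cup × 11/9 × 128 g/cup ÷ 1000 g/kg ≈ 0.5 kg
honey: (3 cup + 1 tbsp = 3.0625 cup) × 11/9 × 340 g/cup ≈ 1272.6 g

chopped walnuts: 14.9 g; rolled oats: 0.6 cup; cornstarch: 0.5 kg; honey: 1272.6 g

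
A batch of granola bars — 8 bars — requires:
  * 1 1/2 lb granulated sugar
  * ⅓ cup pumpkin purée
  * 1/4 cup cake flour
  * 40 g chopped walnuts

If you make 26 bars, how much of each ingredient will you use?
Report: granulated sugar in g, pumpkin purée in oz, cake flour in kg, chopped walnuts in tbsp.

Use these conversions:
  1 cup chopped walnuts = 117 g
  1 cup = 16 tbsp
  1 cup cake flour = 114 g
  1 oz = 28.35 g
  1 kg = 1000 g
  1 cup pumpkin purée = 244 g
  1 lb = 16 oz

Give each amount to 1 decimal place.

granulated sugar: 2211.3 g; pumpkin purée: 9.3 oz; cake flour: 0.1 kg; chopped walnuts: 17.8 tbsp

Scaling factor: 26/8 = 13/4 = 3.25.
granulated sugar: 1.5 lb × 13/4 × 16 oz/lb × 28.35 g/oz = 2211.3 g
pumpkin purée: 1/3 cup × 13/4 × 244 g/cup ÷ 28.35 g/oz ≈ 9.3 oz
cake flour: 0.25 cup × 13/4 × 114 g/cup ÷ 1000 g/kg ≈ 0.1 kg
chopped walnuts: 40 g × 13/4 ÷ 117 g/cup × 16 tbsp/cup ≈ 17.8 tbsp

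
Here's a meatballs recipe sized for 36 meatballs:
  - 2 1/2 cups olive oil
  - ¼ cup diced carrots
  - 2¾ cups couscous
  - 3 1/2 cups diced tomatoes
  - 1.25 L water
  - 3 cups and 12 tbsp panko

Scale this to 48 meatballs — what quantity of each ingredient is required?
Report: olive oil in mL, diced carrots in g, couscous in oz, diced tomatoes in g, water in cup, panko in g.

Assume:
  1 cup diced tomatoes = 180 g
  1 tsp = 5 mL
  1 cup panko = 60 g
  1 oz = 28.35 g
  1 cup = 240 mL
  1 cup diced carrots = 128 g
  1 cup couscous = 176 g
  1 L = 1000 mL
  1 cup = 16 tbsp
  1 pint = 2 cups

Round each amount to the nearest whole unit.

olive oil: 800 mL; diced carrots: 43 g; couscous: 23 oz; diced tomatoes: 840 g; water: 7 cup; panko: 300 g

Scaling factor: 48/36 = 4/3.
olive oil: 2.5 cup × 4/3 × 240 mL/cup = 800 mL
diced carrots: 0.25 cup × 4/3 × 128 g/cup ≈ 43 g
couscous: 2.75 cup × 4/3 × 176 g/cup ÷ 28.35 g/oz ≈ 23 oz
diced tomatoes: 3.5 cup × 4/3 × 180 g/cup = 840 g
water: 1.25 L × 4/3 × 1000 mL/L ÷ 240 mL/cup ≈ 7 cup
panko: (3 cup + 12 tbsp = 3.75 cup) × 4/3 × 60 g/cup = 300 g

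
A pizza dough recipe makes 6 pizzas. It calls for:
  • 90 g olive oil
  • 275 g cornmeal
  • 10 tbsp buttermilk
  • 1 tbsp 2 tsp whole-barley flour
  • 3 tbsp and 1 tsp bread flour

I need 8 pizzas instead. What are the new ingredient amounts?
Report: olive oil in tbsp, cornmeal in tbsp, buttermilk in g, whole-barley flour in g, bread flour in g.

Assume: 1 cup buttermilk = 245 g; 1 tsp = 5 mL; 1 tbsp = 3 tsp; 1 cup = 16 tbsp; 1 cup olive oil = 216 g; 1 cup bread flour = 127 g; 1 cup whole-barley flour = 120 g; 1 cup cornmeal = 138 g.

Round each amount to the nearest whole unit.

Scaling factor: 8/6 = 4/3.
olive oil: 90 g × 4/3 ÷ 216 g/cup × 16 tbsp/cup ≈ 9 tbsp
cornmeal: 275 g × 4/3 ÷ 138 g/cup × 16 tbsp/cup ≈ 43 tbsp
buttermilk: 10 tbsp × 4/3 ÷ 16 tbsp/cup × 245 g/cup ≈ 204 g
whole-barley flour: (1 tbsp + 2 tsp = 5/3 tbsp) × 4/3 ÷ 16 tbsp/cup × 120 g/cup ≈ 17 g
bread flour: (3 tbsp + 1 tsp = 10/3 tbsp) × 4/3 ÷ 16 tbsp/cup × 127 g/cup ≈ 35 g

olive oil: 9 tbsp; cornmeal: 43 tbsp; buttermilk: 204 g; whole-barley flour: 17 g; bread flour: 35 g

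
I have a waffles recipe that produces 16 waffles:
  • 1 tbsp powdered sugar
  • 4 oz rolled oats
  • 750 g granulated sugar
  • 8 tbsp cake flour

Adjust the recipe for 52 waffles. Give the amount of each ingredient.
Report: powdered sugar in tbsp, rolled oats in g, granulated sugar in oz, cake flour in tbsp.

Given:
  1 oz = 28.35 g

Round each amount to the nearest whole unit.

Scaling factor: 52/16 = 13/4 = 3.25.
powdered sugar: 1 tbsp × 13/4 ≈ 3 tbsp
rolled oats: 4 oz × 13/4 × 28.35 g/oz ≈ 369 g
granulated sugar: 750 g × 13/4 ÷ 28.35 g/oz ≈ 86 oz
cake flour: 8 tbsp × 13/4 = 26 tbsp

powdered sugar: 3 tbsp; rolled oats: 369 g; granulated sugar: 86 oz; cake flour: 26 tbsp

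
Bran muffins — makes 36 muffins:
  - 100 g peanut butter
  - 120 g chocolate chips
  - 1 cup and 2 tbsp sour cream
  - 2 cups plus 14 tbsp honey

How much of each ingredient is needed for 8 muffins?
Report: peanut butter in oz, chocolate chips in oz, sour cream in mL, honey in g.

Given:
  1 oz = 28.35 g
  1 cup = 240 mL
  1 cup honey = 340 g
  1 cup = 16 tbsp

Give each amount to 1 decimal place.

Scaling factor: 8/36 = 2/9.
peanut butter: 100 g × 2/9 ÷ 28.35 g/oz ≈ 0.8 oz
chocolate chips: 120 g × 2/9 ÷ 28.35 g/oz ≈ 0.9 oz
sour cream: (1 cup + 2 tbsp = 1.125 cup) × 2/9 × 240 mL/cup = 60.0 mL
honey: (2 cup + 14 tbsp = 2.875 cup) × 2/9 × 340 g/cup ≈ 217.2 g

peanut butter: 0.8 oz; chocolate chips: 0.9 oz; sour cream: 60.0 mL; honey: 217.2 g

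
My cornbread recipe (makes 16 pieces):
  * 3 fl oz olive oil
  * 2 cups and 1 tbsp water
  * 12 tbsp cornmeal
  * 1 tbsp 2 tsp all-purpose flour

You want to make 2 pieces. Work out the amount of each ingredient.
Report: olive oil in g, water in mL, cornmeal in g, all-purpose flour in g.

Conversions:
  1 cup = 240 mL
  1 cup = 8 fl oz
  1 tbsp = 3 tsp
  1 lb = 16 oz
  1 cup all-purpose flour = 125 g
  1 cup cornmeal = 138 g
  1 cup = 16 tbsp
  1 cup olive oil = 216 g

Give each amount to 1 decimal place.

Scaling factor: 2/16 = 1/8 = 0.125.
olive oil: 3 fl oz × 1/8 ÷ 8 fl oz/cup × 216 g/cup ≈ 10.1 g
water: (2 cup + 1 tbsp = 2.0625 cup) × 1/8 × 240 mL/cup ≈ 61.9 mL
cornmeal: 12 tbsp × 1/8 ÷ 16 tbsp/cup × 138 g/cup ≈ 12.9 g
all-purpose flour: (1 tbsp + 2 tsp = 5/3 tbsp) × 1/8 ÷ 16 tbsp/cup × 125 g/cup ≈ 1.6 g

olive oil: 10.1 g; water: 61.9 mL; cornmeal: 12.9 g; all-purpose flour: 1.6 g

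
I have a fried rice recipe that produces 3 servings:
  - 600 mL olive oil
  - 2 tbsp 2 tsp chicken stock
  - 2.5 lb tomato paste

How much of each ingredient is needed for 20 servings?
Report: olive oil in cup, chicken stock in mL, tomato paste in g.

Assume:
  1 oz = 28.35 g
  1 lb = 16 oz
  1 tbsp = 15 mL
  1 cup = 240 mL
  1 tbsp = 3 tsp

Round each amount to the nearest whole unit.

olive oil: 17 cup; chicken stock: 267 mL; tomato paste: 7560 g

Scaling factor: 20/3.
olive oil: 600 mL × 20/3 ÷ 240 mL/cup ≈ 17 cup
chicken stock: (2 tbsp + 2 tsp = 8/3 tbsp) × 20/3 × 15 mL/tbsp ≈ 267 mL
tomato paste: 2.5 lb × 20/3 × 16 oz/lb × 28.35 g/oz = 7560 g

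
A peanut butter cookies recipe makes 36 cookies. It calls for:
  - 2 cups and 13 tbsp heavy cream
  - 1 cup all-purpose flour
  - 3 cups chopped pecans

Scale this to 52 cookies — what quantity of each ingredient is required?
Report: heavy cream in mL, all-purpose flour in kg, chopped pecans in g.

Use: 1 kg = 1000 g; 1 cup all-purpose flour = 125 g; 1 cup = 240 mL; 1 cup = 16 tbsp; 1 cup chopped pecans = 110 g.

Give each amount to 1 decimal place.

heavy cream: 975.0 mL; all-purpose flour: 0.2 kg; chopped pecans: 476.7 g

Scaling factor: 52/36 = 13/9.
heavy cream: (2 cup + 13 tbsp = 2.8125 cup) × 13/9 × 240 mL/cup = 975.0 mL
all-purpose flour: 1 cup × 13/9 × 125 g/cup ÷ 1000 g/kg ≈ 0.2 kg
chopped pecans: 3 cup × 13/9 × 110 g/cup ≈ 476.7 g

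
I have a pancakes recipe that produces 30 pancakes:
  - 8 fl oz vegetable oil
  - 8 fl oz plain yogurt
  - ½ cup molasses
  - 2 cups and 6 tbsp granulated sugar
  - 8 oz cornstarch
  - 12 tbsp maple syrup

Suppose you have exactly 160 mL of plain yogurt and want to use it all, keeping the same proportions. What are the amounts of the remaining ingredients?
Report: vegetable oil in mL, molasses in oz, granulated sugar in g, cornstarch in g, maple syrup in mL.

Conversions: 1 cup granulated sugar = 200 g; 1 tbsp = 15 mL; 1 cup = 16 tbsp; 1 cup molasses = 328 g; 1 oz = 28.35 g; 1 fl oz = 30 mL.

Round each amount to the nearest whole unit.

The original recipe has 240 mL of plain yogurt, so the scaling factor is 160 ÷ 240 = 2/3.
vegetable oil: 8 fl oz × 2/3 × 30 mL/fl oz = 160 mL
molasses: 0.5 cup × 2/3 × 328 g/cup ÷ 28.35 g/oz ≈ 4 oz
granulated sugar: (2 cup + 6 tbsp = 2.375 cup) × 2/3 × 200 g/cup ≈ 317 g
cornstarch: 8 oz × 2/3 × 28.35 g/oz ≈ 151 g
maple syrup: 12 tbsp × 2/3 × 15 mL/tbsp = 120 mL

vegetable oil: 160 mL; molasses: 4 oz; granulated sugar: 317 g; cornstarch: 151 g; maple syrup: 120 mL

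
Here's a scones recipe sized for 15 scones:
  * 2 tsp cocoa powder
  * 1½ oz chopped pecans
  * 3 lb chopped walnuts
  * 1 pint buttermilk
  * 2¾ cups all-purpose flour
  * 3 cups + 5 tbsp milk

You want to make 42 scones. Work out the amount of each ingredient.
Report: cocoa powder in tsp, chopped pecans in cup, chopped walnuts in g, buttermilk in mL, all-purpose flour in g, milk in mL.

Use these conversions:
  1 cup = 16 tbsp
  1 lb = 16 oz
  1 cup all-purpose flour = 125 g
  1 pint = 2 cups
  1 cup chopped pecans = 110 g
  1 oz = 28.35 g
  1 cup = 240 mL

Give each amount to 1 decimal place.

cocoa powder: 5.6 tsp; chopped pecans: 1.1 cup; chopped walnuts: 3810.2 g; buttermilk: 1344.0 mL; all-purpose flour: 962.5 g; milk: 2226.0 mL

Scaling factor: 42/15 = 14/5 = 2.8.
cocoa powder: 2 tsp × 14/5 = 5.6 tsp
chopped pecans: 1.5 oz × 14/5 × 28.35 g/oz ÷ 110 g/cup ≈ 1.1 cup
chopped walnuts: 3 lb × 14/5 × 16 oz/lb × 28.35 g/oz ≈ 3810.2 g
buttermilk: 1 pint × 14/5 × 2 cup/pint × 240 mL/cup = 1344.0 mL
all-purpose flour: 2.75 cup × 14/5 × 125 g/cup = 962.5 g
milk: (3 cup + 5 tbsp = 3.3125 cup) × 14/5 × 240 mL/cup = 2226.0 mL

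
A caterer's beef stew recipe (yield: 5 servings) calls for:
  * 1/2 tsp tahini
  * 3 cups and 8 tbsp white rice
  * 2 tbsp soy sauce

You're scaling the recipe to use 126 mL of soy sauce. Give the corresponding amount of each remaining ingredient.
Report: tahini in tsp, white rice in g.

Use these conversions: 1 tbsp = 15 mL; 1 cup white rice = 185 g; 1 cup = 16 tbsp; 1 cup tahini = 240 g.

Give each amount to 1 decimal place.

tahini: 2.1 tsp; white rice: 2719.5 g

The original recipe has 30 mL of soy sauce, so the scaling factor is 126 ÷ 30 = 21/5 = 4.2.
tahini: 0.5 tsp × 21/5 = 2.1 tsp
white rice: (3 cup + 8 tbsp = 3.5 cup) × 21/5 × 185 g/cup = 2719.5 g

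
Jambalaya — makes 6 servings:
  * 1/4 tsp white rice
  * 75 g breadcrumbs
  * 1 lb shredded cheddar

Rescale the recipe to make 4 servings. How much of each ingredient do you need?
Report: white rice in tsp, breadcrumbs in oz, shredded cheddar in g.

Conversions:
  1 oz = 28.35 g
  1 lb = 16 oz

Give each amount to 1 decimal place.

white rice: 0.2 tsp; breadcrumbs: 1.8 oz; shredded cheddar: 302.4 g

Scaling factor: 4/6 = 2/3.
white rice: 0.25 tsp × 2/3 ≈ 0.2 tsp
breadcrumbs: 75 g × 2/3 ÷ 28.35 g/oz ≈ 1.8 oz
shredded cheddar: 1 lb × 2/3 × 16 oz/lb × 28.35 g/oz = 302.4 g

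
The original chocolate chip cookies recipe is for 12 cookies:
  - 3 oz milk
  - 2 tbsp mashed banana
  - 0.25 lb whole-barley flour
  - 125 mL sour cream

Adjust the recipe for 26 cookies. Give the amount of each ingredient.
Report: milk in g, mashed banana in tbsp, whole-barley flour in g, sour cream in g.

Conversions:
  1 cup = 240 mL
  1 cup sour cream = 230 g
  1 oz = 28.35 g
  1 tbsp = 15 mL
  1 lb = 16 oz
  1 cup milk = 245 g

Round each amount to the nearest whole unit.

Scaling factor: 26/12 = 13/6.
milk: 3 oz × 13/6 × 28.35 g/oz ≈ 184 g
mashed banana: 2 tbsp × 13/6 ≈ 4 tbsp
whole-barley flour: 0.25 lb × 13/6 × 16 oz/lb × 28.35 g/oz ≈ 246 g
sour cream: 125 mL × 13/6 ÷ 240 mL/cup × 230 g/cup ≈ 260 g

milk: 184 g; mashed banana: 4 tbsp; whole-barley flour: 246 g; sour cream: 260 g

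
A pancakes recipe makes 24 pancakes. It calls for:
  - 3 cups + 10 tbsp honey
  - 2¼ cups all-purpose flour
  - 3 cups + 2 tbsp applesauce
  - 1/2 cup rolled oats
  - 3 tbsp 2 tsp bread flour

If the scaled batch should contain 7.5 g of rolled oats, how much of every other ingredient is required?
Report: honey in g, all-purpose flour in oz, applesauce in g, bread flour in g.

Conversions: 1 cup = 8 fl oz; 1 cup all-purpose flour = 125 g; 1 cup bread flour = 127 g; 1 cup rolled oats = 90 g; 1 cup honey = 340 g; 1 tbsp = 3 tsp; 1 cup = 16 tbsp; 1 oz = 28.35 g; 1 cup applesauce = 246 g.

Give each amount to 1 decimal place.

honey: 205.4 g; all-purpose flour: 1.7 oz; applesauce: 128.1 g; bread flour: 4.9 g

The original recipe has 45 g of rolled oats, so the scaling factor is 7.5 ÷ 45 = 1/6.
honey: (3 cup + 10 tbsp = 3.625 cup) × 1/6 × 340 g/cup ≈ 205.4 g
all-purpose flour: 2.25 cup × 1/6 × 125 g/cup ÷ 28.35 g/oz ≈ 1.7 oz
applesauce: (3 cup + 2 tbsp = 3.125 cup) × 1/6 × 246 g/cup ≈ 128.1 g
bread flour: (3 tbsp + 2 tsp = 11/3 tbsp) × 1/6 ÷ 16 tbsp/cup × 127 g/cup ≈ 4.9 g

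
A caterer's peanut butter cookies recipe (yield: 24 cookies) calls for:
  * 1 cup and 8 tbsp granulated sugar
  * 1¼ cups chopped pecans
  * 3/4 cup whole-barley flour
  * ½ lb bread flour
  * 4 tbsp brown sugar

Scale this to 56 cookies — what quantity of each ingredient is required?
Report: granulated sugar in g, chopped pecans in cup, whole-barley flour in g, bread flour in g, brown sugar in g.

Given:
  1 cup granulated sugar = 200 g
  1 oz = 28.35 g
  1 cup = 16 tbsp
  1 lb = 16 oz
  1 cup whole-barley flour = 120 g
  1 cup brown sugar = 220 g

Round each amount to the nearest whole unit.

granulated sugar: 700 g; chopped pecans: 3 cup; whole-barley flour: 210 g; bread flour: 529 g; brown sugar: 128 g

Scaling factor: 56/24 = 7/3.
granulated sugar: (1 cup + 8 tbsp = 1.5 cup) × 7/3 × 200 g/cup = 700 g
chopped pecans: 1.25 cup × 7/3 ≈ 3 cup
whole-barley flour: 0.75 cup × 7/3 × 120 g/cup = 210 g
bread flour: 0.5 lb × 7/3 × 16 oz/lb × 28.35 g/oz ≈ 529 g
brown sugar: 4 tbsp × 7/3 ÷ 16 tbsp/cup × 220 g/cup ≈ 128 g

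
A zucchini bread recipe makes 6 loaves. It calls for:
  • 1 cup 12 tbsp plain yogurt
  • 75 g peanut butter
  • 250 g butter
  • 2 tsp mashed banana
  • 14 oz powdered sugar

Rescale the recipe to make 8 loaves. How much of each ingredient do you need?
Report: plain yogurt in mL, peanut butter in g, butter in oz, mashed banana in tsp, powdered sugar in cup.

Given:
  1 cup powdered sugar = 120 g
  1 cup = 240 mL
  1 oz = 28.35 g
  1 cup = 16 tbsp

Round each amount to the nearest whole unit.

plain yogurt: 560 mL; peanut butter: 100 g; butter: 12 oz; mashed banana: 3 tsp; powdered sugar: 4 cup

Scaling factor: 8/6 = 4/3.
plain yogurt: (1 cup + 12 tbsp = 1.75 cup) × 4/3 × 240 mL/cup = 560 mL
peanut butter: 75 g × 4/3 = 100 g
butter: 250 g × 4/3 ÷ 28.35 g/oz ≈ 12 oz
mashed banana: 2 tsp × 4/3 ≈ 3 tsp
powdered sugar: 14 oz × 4/3 × 28.35 g/oz ÷ 120 g/cup ≈ 4 cup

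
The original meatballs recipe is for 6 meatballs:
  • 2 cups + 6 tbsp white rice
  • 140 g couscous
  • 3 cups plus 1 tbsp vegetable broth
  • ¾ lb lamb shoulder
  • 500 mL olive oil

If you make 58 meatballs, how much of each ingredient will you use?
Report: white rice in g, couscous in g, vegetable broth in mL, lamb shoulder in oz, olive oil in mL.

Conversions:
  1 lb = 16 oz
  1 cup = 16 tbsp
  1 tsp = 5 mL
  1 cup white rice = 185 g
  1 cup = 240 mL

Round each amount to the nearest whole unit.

white rice: 4247 g; couscous: 1353 g; vegetable broth: 7105 mL; lamb shoulder: 116 oz; olive oil: 4833 mL

Scaling factor: 58/6 = 29/3.
white rice: (2 cup + 6 tbsp = 2.375 cup) × 29/3 × 185 g/cup ≈ 4247 g
couscous: 140 g × 29/3 ≈ 1353 g
vegetable broth: (3 cup + 1 tbsp = 3.0625 cup) × 29/3 × 240 mL/cup = 7105 mL
lamb shoulder: 0.75 lb × 29/3 × 16 oz/lb = 116 oz
olive oil: 500 mL × 29/3 ≈ 4833 mL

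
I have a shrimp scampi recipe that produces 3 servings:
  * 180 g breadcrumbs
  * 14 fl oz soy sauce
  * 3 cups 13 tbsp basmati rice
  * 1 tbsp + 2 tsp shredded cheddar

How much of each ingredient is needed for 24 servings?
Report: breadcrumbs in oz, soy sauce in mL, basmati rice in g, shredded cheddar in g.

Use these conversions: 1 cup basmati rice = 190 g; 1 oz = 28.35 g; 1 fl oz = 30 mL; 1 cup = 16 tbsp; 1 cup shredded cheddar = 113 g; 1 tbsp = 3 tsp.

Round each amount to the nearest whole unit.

Scaling factor: 24/3 = 8.
breadcrumbs: 180 g × 8 ÷ 28.35 g/oz ≈ 51 oz
soy sauce: 14 fl oz × 8 × 30 mL/fl oz = 3360 mL
basmati rice: (3 cup + 13 tbsp = 3.8125 cup) × 8 × 190 g/cup = 5795 g
shredded cheddar: (1 tbsp + 2 tsp = 5/3 tbsp) × 8 ÷ 16 tbsp/cup × 113 g/cup ≈ 94 g

breadcrumbs: 51 oz; soy sauce: 3360 mL; basmati rice: 5795 g; shredded cheddar: 94 g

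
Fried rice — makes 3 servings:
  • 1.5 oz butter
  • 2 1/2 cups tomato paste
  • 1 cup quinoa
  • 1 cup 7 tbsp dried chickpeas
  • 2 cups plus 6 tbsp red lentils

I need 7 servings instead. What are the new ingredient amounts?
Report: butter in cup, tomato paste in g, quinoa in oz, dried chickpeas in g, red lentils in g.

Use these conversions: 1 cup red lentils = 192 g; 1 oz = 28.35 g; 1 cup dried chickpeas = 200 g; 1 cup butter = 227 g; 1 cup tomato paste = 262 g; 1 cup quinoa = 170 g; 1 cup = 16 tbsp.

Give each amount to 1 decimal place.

butter: 0.4 cup; tomato paste: 1528.3 g; quinoa: 14.0 oz; dried chickpeas: 670.8 g; red lentils: 1064.0 g

Scaling factor: 7/3.
butter: 1.5 oz × 7/3 × 28.35 g/oz ÷ 227 g/cup ≈ 0.4 cup
tomato paste: 2.5 cup × 7/3 × 262 g/cup ≈ 1528.3 g
quinoa: 1 cup × 7/3 × 170 g/cup ÷ 28.35 g/oz ≈ 14.0 oz
dried chickpeas: (1 cup + 7 tbsp = 1.4375 cup) × 7/3 × 200 g/cup ≈ 670.8 g
red lentils: (2 cup + 6 tbsp = 2.375 cup) × 7/3 × 192 g/cup = 1064.0 g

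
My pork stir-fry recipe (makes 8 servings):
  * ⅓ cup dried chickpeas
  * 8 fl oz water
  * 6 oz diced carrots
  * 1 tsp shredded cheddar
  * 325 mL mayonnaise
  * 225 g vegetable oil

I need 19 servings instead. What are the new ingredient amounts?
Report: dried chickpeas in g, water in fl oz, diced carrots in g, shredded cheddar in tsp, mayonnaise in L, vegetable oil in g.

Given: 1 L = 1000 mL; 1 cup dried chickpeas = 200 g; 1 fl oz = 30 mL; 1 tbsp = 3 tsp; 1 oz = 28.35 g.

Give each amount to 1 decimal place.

Scaling factor: 19/8 = 2.375.
dried chickpeas: 1/3 cup × 19/8 × 200 g/cup ≈ 158.3 g
water: 8 fl oz × 19/8 = 19.0 fl oz
diced carrots: 6 oz × 19/8 × 28.35 g/oz ≈ 404.0 g
shredded cheddar: 1 tsp × 19/8 ≈ 2.4 tsp
mayonnaise: 325 mL × 19/8 ÷ 1000 mL/L ≈ 0.8 L
vegetable oil: 225 g × 19/8 ≈ 534.4 g

dried chickpeas: 158.3 g; water: 19.0 fl oz; diced carrots: 404.0 g; shredded cheddar: 2.4 tsp; mayonnaise: 0.8 L; vegetable oil: 534.4 g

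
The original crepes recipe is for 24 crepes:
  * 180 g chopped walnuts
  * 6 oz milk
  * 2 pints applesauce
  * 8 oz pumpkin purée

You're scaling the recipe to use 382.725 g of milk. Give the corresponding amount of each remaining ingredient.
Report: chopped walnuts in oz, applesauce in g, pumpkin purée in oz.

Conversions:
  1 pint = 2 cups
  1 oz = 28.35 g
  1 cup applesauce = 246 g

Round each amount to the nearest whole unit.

chopped walnuts: 14 oz; applesauce: 2214 g; pumpkin purée: 18 oz

The original recipe has 170.1 g of milk, so the scaling factor is 382.725 ÷ 170.1 = 9/4 = 2.25.
chopped walnuts: 180 g × 9/4 ÷ 28.35 g/oz ≈ 14 oz
applesauce: 2 pint × 9/4 × 2 cup/pint × 246 g/cup = 2214 g
pumpkin purée: 8 oz × 9/4 = 18 oz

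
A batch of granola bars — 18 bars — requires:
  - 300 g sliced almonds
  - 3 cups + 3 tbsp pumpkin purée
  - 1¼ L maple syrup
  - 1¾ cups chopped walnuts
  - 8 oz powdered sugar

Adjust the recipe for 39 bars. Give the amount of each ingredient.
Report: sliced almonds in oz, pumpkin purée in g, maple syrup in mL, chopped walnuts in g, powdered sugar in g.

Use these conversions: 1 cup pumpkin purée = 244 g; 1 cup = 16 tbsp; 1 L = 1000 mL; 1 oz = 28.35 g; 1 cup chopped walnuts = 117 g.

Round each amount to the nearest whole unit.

Scaling factor: 39/18 = 13/6.
sliced almonds: 300 g × 13/6 ÷ 28.35 g/oz ≈ 23 oz
pumpkin purée: (3 cup + 3 tbsp = 3.1875 cup) × 13/6 × 244 g/cup ≈ 1685 g
maple syrup: 1.25 L × 13/6 × 1000 mL/L ≈ 2708 mL
chopped walnuts: 1.75 cup × 13/6 × 117 g/cup ≈ 444 g
powdered sugar: 8 oz × 13/6 × 28.35 g/oz ≈ 491 g

sliced almonds: 23 oz; pumpkin purée: 1685 g; maple syrup: 2708 mL; chopped walnuts: 444 g; powdered sugar: 491 g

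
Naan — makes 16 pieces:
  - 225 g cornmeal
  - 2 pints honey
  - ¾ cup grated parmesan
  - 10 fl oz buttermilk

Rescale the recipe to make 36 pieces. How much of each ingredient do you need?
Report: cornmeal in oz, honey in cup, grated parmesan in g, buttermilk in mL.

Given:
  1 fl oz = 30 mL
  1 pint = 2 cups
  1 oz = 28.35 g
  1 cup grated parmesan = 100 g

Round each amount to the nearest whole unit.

Scaling factor: 36/16 = 9/4 = 2.25.
cornmeal: 225 g × 9/4 ÷ 28.35 g/oz ≈ 18 oz
honey: 2 pint × 9/4 × 2 cup/pint = 9 cup
grated parmesan: 0.75 cup × 9/4 × 100 g/cup ≈ 169 g
buttermilk: 10 fl oz × 9/4 × 30 mL/fl oz = 675 mL

cornmeal: 18 oz; honey: 9 cup; grated parmesan: 169 g; buttermilk: 675 mL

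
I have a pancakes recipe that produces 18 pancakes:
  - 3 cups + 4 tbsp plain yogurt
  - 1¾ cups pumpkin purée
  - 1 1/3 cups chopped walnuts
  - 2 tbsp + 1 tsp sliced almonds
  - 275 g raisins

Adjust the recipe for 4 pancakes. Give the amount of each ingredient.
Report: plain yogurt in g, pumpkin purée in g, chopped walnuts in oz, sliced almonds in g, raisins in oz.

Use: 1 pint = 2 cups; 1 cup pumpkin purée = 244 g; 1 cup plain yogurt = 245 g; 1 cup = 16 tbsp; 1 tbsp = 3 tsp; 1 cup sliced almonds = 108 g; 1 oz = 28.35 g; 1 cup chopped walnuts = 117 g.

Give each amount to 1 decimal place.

plain yogurt: 176.9 g; pumpkin purée: 94.9 g; chopped walnuts: 1.2 oz; sliced almonds: 3.5 g; raisins: 2.2 oz

Scaling factor: 4/18 = 2/9.
plain yogurt: (3 cup + 4 tbsp = 3.25 cup) × 2/9 × 245 g/cup ≈ 176.9 g
pumpkin purée: 1.75 cup × 2/9 × 244 g/cup ≈ 94.9 g
chopped walnuts: 4/3 cup × 2/9 × 117 g/cup ÷ 28.35 g/oz ≈ 1.2 oz
sliced almonds: (2 tbsp + 1 tsp = 7/3 tbsp) × 2/9 ÷ 16 tbsp/cup × 108 g/cup = 3.5 g
raisins: 275 g × 2/9 ÷ 28.35 g/oz ≈ 2.2 oz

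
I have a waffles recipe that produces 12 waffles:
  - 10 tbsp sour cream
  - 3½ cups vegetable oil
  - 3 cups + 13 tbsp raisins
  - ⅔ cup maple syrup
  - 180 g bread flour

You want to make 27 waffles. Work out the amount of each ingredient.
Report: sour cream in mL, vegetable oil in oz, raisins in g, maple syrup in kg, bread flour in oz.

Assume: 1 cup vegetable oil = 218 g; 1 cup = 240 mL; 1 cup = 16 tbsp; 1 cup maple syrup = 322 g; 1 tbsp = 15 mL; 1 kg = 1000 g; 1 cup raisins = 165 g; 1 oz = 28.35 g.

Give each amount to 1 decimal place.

sour cream: 337.5 mL; vegetable oil: 60.6 oz; raisins: 1415.4 g; maple syrup: 0.5 kg; bread flour: 14.3 oz

Scaling factor: 27/12 = 9/4 = 2.25.
sour cream: 10 tbsp × 9/4 × 15 mL/tbsp = 337.5 mL
vegetable oil: 3.5 cup × 9/4 × 218 g/cup ÷ 28.35 g/oz ≈ 60.6 oz
raisins: (3 cup + 13 tbsp = 3.8125 cup) × 9/4 × 165 g/cup ≈ 1415.4 g
maple syrup: 2/3 cup × 9/4 × 322 g/cup ÷ 1000 g/kg ≈ 0.5 kg
bread flour: 180 g × 9/4 ÷ 28.35 g/oz ≈ 14.3 oz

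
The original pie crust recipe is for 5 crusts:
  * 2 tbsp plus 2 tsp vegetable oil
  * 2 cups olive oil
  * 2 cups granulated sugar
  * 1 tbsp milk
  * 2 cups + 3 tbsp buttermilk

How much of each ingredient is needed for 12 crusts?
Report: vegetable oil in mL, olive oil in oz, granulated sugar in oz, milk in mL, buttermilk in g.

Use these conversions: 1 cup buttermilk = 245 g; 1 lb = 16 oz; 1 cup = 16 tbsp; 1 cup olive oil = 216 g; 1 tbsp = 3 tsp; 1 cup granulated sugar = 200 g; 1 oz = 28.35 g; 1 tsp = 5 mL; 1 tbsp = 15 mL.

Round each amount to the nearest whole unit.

Scaling factor: 12/5 = 2.4.
vegetable oil: (2 tbsp + 2 tsp = 8/3 tbsp) × 12/5 × 15 mL/tbsp = 96 mL
olive oil: 2 cup × 12/5 × 216 g/cup ÷ 28.35 g/oz ≈ 37 oz
granulated sugar: 2 cup × 12/5 × 200 g/cup ÷ 28.35 g/oz ≈ 34 oz
milk: 1 tbsp × 12/5 × 15 mL/tbsp = 36 mL
buttermilk: (2 cup + 3 tbsp = 2.1875 cup) × 12/5 × 245 g/cup ≈ 1286 g

vegetable oil: 96 mL; olive oil: 37 oz; granulated sugar: 34 oz; milk: 36 mL; buttermilk: 1286 g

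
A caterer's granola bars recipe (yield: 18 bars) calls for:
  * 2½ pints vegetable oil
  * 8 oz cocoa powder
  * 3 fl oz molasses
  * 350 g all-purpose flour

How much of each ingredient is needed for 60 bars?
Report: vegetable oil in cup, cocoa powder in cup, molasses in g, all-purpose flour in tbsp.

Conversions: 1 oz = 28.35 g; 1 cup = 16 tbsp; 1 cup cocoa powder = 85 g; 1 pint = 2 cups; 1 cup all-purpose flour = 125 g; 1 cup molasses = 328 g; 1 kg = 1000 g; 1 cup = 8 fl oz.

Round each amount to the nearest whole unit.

vegetable oil: 17 cup; cocoa powder: 9 cup; molasses: 410 g; all-purpose flour: 149 tbsp

Scaling factor: 60/18 = 10/3.
vegetable oil: 2.5 pint × 10/3 × 2 cup/pint ≈ 17 cup
cocoa powder: 8 oz × 10/3 × 28.35 g/oz ÷ 85 g/cup ≈ 9 cup
molasses: 3 fl oz × 10/3 ÷ 8 fl oz/cup × 328 g/cup = 410 g
all-purpose flour: 350 g × 10/3 ÷ 125 g/cup × 16 tbsp/cup ≈ 149 tbsp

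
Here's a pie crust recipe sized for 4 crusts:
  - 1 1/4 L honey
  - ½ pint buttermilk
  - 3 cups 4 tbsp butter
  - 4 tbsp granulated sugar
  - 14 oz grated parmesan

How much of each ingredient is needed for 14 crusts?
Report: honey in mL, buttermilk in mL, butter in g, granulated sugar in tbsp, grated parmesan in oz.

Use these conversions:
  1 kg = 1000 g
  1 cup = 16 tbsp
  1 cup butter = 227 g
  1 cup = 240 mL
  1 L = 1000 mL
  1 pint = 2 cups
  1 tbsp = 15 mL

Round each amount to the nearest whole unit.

Scaling factor: 14/4 = 7/2 = 3.5.
honey: 1.25 L × 7/2 × 1000 mL/L = 4375 mL
buttermilk: 0.5 pint × 7/2 × 2 cup/pint × 240 mL/cup = 840 mL
butter: (3 cup + 4 tbsp = 3.25 cup) × 7/2 × 227 g/cup ≈ 2582 g
granulated sugar: 4 tbsp × 7/2 = 14 tbsp
grated parmesan: 14 oz × 7/2 = 49 oz

honey: 4375 mL; buttermilk: 840 mL; butter: 2582 g; granulated sugar: 14 tbsp; grated parmesan: 49 oz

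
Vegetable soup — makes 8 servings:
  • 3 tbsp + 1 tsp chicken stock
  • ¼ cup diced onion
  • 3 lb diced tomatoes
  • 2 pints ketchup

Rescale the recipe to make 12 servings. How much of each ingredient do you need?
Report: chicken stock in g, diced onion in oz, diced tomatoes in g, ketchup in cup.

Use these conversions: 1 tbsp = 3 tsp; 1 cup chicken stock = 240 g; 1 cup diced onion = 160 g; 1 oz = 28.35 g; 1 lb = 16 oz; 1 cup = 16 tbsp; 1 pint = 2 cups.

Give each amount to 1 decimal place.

Scaling factor: 12/8 = 3/2 = 1.5.
chicken stock: (3 tbsp + 1 tsp = 10/3 tbsp) × 3/2 ÷ 16 tbsp/cup × 240 g/cup = 75.0 g
diced onion: 0.25 cup × 3/2 × 160 g/cup ÷ 28.35 g/oz ≈ 2.1 oz
diced tomatoes: 3 lb × 3/2 × 16 oz/lb × 28.35 g/oz = 2041.2 g
ketchup: 2 pint × 3/2 × 2 cup/pint = 6.0 cup

chicken stock: 75.0 g; diced onion: 2.1 oz; diced tomatoes: 2041.2 g; ketchup: 6.0 cup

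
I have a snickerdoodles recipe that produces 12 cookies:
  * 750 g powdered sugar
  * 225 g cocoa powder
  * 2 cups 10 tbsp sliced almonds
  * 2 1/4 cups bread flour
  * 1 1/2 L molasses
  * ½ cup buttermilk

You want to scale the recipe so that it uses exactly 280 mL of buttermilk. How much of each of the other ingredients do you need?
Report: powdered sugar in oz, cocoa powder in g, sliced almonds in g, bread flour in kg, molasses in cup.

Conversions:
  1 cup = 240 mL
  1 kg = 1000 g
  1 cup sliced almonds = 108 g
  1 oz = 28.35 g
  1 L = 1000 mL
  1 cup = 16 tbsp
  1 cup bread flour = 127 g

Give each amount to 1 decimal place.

The original recipe has 120 mL of buttermilk, so the scaling factor is 280 ÷ 120 = 7/3.
powdered sugar: 750 g × 7/3 ÷ 28.35 g/oz ≈ 61.7 oz
cocoa powder: 225 g × 7/3 = 525.0 g
sliced almonds: (2 cup + 10 tbsp = 2.625 cup) × 7/3 × 108 g/cup = 661.5 g
bread flour: 2.25 cup × 7/3 × 127 g/cup ÷ 1000 g/kg ≈ 0.7 kg
molasses: 1.5 L × 7/3 × 1000 mL/L ÷ 240 mL/cup ≈ 14.6 cup

powdered sugar: 61.7 oz; cocoa powder: 525.0 g; sliced almonds: 661.5 g; bread flour: 0.7 kg; molasses: 14.6 cup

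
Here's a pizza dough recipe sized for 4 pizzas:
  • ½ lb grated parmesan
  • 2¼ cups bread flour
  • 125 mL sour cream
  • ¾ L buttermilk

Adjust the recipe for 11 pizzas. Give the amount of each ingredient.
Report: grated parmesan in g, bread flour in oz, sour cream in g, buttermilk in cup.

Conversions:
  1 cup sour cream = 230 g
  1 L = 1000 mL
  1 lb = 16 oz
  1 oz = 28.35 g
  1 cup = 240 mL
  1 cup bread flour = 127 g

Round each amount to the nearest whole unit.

grated parmesan: 624 g; bread flour: 28 oz; sour cream: 329 g; buttermilk: 9 cup

Scaling factor: 11/4 = 2.75.
grated parmesan: 0.5 lb × 11/4 × 16 oz/lb × 28.35 g/oz ≈ 624 g
bread flour: 2.25 cup × 11/4 × 127 g/cup ÷ 28.35 g/oz ≈ 28 oz
sour cream: 125 mL × 11/4 ÷ 240 mL/cup × 230 g/cup ≈ 329 g
buttermilk: 0.75 L × 11/4 × 1000 mL/L ÷ 240 mL/cup ≈ 9 cup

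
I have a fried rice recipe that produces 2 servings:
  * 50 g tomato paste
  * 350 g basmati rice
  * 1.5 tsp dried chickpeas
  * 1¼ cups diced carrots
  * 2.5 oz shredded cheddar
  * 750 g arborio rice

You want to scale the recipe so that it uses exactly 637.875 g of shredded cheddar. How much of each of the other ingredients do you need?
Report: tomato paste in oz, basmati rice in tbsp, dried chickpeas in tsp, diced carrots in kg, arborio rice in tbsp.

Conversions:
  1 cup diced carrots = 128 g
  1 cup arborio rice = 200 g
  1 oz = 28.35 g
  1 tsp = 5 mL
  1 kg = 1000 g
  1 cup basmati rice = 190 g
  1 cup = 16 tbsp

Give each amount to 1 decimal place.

tomato paste: 15.9 oz; basmati rice: 265.3 tbsp; dried chickpeas: 13.5 tsp; diced carrots: 1.4 kg; arborio rice: 540.0 tbsp

The original recipe has 70.875 g of shredded cheddar, so the scaling factor is 637.875 ÷ 70.875 = 9.
tomato paste: 50 g × 9 ÷ 28.35 g/oz ≈ 15.9 oz
basmati rice: 350 g × 9 ÷ 190 g/cup × 16 tbsp/cup ≈ 265.3 tbsp
dried chickpeas: 1.5 tsp × 9 = 13.5 tsp
diced carrots: 1.25 cup × 9 × 128 g/cup ÷ 1000 g/kg ≈ 1.4 kg
arborio rice: 750 g × 9 ÷ 200 g/cup × 16 tbsp/cup = 540.0 tbsp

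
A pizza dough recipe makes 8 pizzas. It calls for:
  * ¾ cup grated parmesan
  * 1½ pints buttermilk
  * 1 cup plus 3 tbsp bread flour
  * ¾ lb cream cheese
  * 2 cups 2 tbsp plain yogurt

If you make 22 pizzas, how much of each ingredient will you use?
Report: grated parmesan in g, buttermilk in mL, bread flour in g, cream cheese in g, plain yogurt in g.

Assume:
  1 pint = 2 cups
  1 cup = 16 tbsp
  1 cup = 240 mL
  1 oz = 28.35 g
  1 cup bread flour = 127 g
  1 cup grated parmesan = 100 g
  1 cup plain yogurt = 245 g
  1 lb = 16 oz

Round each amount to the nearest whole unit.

grated parmesan: 206 g; buttermilk: 1980 mL; bread flour: 415 g; cream cheese: 936 g; plain yogurt: 1432 g

Scaling factor: 22/8 = 11/4 = 2.75.
grated parmesan: 0.75 cup × 11/4 × 100 g/cup ≈ 206 g
buttermilk: 1.5 pint × 11/4 × 2 cup/pint × 240 mL/cup = 1980 mL
bread flour: (1 cup + 3 tbsp = 1.1875 cup) × 11/4 × 127 g/cup ≈ 415 g
cream cheese: 0.75 lb × 11/4 × 16 oz/lb × 28.35 g/oz ≈ 936 g
plain yogurt: (2 cup + 2 tbsp = 2.125 cup) × 11/4 × 245 g/cup ≈ 1432 g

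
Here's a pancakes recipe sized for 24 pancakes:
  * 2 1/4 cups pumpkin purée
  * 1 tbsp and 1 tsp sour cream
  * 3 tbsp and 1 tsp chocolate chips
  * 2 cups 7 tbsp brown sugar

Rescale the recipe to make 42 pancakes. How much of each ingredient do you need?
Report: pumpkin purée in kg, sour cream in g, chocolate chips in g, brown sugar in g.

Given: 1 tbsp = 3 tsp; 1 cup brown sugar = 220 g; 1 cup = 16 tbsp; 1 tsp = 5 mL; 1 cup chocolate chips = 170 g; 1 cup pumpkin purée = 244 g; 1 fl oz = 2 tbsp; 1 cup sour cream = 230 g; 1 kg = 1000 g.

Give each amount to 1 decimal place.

Scaling factor: 42/24 = 7/4 = 1.75.
pumpkin purée: 2.25 cup × 7/4 × 244 g/cup ÷ 1000 g/kg ≈ 1.0 kg
sour cream: (1 tbsp + 1 tsp = 4/3 tbsp) × 7/4 ÷ 16 tbsp/cup × 230 g/cup ≈ 33.5 g
chocolate chips: (3 tbsp + 1 tsp = 10/3 tbsp) × 7/4 ÷ 16 tbsp/cup × 170 g/cup ≈ 62.0 g
brown sugar: (2 cup + 7 tbsp = 2.4375 cup) × 7/4 × 220 g/cup ≈ 938.4 g

pumpkin purée: 1.0 kg; sour cream: 33.5 g; chocolate chips: 62.0 g; brown sugar: 938.4 g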